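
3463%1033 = 364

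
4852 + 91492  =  96344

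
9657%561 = 120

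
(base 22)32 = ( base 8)104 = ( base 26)2G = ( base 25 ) 2I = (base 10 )68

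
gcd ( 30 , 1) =1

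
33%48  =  33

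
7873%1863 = 421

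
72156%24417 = 23322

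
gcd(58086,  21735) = 63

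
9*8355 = 75195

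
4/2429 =4/2429 = 0.00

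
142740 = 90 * 1586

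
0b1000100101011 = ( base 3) 20000210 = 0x112B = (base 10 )4395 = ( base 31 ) 4ho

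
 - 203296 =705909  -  909205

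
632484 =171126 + 461358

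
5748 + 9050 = 14798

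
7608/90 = 84 + 8/15 = 84.53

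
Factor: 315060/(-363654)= -2^1*3^( - 1)*5^1*59^1*227^(  -  1)  =  - 590/681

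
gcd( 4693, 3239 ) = 1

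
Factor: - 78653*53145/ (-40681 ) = 3^2 * 5^1*17^( -1 ) * 1181^1*2393^( - 1 )*78653^1 = 4180013685/40681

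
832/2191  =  832/2191 = 0.38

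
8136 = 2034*4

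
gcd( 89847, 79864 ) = 9983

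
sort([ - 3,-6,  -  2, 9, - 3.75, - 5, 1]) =[ - 6, -5, - 3.75, - 3, - 2, 1,  9 ] 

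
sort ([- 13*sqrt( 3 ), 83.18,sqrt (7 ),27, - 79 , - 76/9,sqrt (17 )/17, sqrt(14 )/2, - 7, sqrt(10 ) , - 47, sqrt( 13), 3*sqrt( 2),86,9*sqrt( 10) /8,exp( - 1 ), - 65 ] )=[-79, -65,-47, - 13*sqrt( 3), - 76/9, - 7, sqrt( 17) /17,exp(-1 ),sqrt( 14 )/2,sqrt( 7 ), sqrt( 10), 9*sqrt( 10) /8, sqrt(13 ), 3*sqrt(2),27, 83.18,86 ] 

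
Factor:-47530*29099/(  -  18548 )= 2^( - 1)*5^1 * 7^3*97^1*4157^1*4637^( - 1 ) = 691537735/9274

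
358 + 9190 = 9548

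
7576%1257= 34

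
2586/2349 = 862/783 = 1.10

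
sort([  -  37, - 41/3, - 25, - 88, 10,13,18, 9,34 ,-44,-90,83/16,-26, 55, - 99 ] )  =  [-99, - 90,- 88,-44,-37,-26, - 25,-41/3, 83/16 , 9 , 10, 13, 18, 34,55 ]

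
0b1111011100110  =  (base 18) 1678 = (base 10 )7910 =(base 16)1ee6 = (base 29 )9bm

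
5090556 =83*61332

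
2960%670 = 280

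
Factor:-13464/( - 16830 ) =2^2 * 5^( - 1) = 4/5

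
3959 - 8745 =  - 4786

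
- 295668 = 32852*(  -  9)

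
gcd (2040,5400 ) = 120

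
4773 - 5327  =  -554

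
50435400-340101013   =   - 289665613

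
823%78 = 43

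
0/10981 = 0 = 0.00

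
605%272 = 61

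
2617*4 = 10468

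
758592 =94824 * 8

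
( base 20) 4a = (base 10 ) 90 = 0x5A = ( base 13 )6C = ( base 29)33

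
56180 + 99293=155473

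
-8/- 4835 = 8/4835 = 0.00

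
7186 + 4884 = 12070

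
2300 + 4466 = 6766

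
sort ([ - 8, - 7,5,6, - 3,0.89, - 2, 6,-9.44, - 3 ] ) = [ - 9.44, -8, - 7,  -  3, - 3,  -  2 , 0.89, 5,6,6]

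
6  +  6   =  12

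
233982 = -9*(-25998 ) 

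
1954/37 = 1954/37 = 52.81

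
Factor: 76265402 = 2^1 * 43^1*886807^1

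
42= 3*14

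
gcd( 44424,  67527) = 9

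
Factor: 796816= 2^4*49801^1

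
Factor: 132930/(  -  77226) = -3^1*5^1*7^1*61^( - 1) = - 105/61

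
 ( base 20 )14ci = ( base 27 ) de3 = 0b10011010000010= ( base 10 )9858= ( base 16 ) 2682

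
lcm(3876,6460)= 19380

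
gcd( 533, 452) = 1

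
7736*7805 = 60379480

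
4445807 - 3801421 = 644386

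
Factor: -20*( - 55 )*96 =105600 = 2^7*3^1*5^2*11^1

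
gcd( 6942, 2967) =3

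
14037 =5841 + 8196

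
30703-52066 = -21363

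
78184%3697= 547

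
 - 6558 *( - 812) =5325096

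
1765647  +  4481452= 6247099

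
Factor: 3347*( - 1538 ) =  - 2^1 * 769^1*3347^1 = - 5147686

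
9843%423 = 114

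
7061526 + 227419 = 7288945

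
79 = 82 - 3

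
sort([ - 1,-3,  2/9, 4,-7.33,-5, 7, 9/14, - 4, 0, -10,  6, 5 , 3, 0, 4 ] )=[ - 10, - 7.33, - 5,-4, - 3, - 1, 0,0, 2/9, 9/14, 3 , 4, 4, 5, 6, 7] 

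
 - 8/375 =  - 1 + 367/375 = - 0.02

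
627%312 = 3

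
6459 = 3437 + 3022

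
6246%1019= 132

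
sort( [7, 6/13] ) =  [6/13, 7]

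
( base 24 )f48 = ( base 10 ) 8744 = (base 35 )74T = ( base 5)234434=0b10001000101000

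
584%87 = 62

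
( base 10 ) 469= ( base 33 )E7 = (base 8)725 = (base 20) 139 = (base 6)2101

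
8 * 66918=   535344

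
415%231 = 184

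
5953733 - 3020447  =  2933286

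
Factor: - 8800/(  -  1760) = 5 = 5^1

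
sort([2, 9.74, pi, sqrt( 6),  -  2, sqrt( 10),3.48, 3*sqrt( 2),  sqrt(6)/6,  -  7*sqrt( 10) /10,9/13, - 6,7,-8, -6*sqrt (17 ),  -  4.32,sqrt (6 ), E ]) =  [  -  6*sqrt(17 ) , - 8,-6, - 4.32 , - 7*sqrt( 10)/10, - 2, sqrt(6 ) /6, 9/13, 2, sqrt( 6), sqrt (6 ),  E, pi, sqrt (10), 3.48,3 * sqrt(2 ), 7,9.74]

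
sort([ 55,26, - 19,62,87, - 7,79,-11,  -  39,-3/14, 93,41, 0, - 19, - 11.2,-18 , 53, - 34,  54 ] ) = [ - 39 ,-34, - 19, - 19, - 18, - 11.2, - 11, - 7,-3/14, 0,26,41 , 53 , 54,55 , 62 , 79, 87 , 93]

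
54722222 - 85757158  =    -  31034936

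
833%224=161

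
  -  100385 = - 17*5905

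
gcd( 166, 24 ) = 2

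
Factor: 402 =2^1*3^1* 67^1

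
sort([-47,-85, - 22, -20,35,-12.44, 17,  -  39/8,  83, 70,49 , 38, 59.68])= [-85, - 47 , - 22,-20  ,-12.44 , - 39/8,  17, 35 , 38, 49, 59.68, 70, 83] 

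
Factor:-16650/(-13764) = 75/62 = 2^ (-1)*3^1*5^2*31^ (-1)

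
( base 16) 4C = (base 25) 31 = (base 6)204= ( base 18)44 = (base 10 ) 76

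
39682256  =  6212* 6388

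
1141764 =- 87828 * (-13 )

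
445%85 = 20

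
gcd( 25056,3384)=72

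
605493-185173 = 420320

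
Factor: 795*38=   30210 =2^1*3^1*5^1*19^1*53^1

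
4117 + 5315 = 9432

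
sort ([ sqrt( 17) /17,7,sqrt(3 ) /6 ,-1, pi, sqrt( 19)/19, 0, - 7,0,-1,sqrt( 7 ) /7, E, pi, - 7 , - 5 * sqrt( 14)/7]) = [ - 7, - 7, - 5*sqrt( 14 )/7 ,-1, -1, 0, 0,sqrt( 19)/19, sqrt(17 ) /17,  sqrt( 3 )/6,sqrt( 7)/7, E, pi, pi, 7]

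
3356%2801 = 555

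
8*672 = 5376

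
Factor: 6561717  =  3^1*47^1*173^1*269^1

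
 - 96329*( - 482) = 46430578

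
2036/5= 407 + 1/5 = 407.20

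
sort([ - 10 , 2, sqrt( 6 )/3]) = [ - 10,sqrt( 6)/3,2]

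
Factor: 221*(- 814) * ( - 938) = 2^2*7^1* 11^1*13^1*17^1*37^1*67^1=168740572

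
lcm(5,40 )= 40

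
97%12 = 1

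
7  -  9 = -2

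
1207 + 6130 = 7337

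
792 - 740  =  52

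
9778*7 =68446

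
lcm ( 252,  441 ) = 1764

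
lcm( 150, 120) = 600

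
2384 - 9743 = -7359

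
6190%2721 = 748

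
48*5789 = 277872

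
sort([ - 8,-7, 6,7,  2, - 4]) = [ - 8,- 7,- 4,2, 6, 7 ]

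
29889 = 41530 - 11641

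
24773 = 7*3539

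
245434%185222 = 60212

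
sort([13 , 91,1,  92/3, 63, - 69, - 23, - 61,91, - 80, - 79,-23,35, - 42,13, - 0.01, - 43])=[ - 80,-79,- 69, - 61, - 43, - 42, - 23, - 23, - 0.01,1,13,13,92/3, 35,63,91,91]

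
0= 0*7332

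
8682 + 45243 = 53925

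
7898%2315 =953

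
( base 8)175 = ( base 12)a5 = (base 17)76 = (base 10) 125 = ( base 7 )236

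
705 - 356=349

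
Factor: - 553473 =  - 3^4*6833^1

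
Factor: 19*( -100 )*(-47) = 2^2*5^2*19^1*47^1 = 89300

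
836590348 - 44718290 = 791872058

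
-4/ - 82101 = 4/82101 = 0.00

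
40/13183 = 40/13183 =0.00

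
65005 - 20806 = 44199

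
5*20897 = 104485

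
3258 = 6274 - 3016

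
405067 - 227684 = 177383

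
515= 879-364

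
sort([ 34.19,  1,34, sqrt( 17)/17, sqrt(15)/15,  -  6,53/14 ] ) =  [ - 6, sqrt (17)/17, sqrt(15)/15,  1, 53/14,34,34.19 ]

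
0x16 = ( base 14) 18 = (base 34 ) M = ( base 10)22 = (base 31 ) m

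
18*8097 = 145746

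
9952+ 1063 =11015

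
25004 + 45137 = 70141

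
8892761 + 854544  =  9747305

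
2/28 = 1/14=0.07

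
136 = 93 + 43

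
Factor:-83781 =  - 3^3*29^1*107^1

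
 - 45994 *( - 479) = 22031126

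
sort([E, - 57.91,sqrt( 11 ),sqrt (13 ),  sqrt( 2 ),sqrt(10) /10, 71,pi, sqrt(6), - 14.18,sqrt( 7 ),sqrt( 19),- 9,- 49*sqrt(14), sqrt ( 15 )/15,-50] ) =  [ - 49*sqrt( 14 ), - 57.91, - 50, - 14.18, - 9 , sqrt( 15)/15,sqrt( 10)/10,sqrt(2 ), sqrt( 6 ),  sqrt(7 ) , E, pi,sqrt( 11),sqrt (13 ),sqrt( 19),71 ]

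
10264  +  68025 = 78289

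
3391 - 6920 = -3529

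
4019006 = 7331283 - 3312277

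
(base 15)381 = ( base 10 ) 796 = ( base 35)MQ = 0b1100011100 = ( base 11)664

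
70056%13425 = 2931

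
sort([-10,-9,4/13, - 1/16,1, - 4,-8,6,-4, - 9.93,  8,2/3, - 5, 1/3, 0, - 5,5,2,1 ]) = [ - 10,  -  9.93 ,-9, - 8, - 5, - 5, - 4, - 4, - 1/16,0,4/13,1/3,  2/3, 1,1, 2,5,  6,8 ]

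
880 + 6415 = 7295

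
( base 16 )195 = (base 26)ff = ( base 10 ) 405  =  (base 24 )GL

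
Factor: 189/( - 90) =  - 21/10 = - 2^ ( - 1)*3^1*5^( - 1)*7^1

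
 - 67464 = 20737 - 88201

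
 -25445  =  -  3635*7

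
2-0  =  2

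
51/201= 17/67 = 0.25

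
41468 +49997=91465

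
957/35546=957/35546 = 0.03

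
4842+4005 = 8847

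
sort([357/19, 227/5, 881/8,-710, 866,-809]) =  [ - 809, - 710,357/19, 227/5 , 881/8,866 ] 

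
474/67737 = 158/22579=   0.01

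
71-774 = -703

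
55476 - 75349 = - 19873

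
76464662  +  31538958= 108003620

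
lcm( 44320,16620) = 132960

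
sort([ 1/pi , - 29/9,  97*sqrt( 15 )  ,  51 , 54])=[ - 29/9, 1/pi, 51 , 54, 97*sqrt( 15)]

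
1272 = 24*53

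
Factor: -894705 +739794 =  -3^1*51637^1 = -  154911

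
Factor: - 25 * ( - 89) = 5^2*89^1 = 2225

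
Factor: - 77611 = -77611^1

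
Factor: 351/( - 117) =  - 3^1=- 3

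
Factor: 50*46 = 2^2 * 5^2*23^1 = 2300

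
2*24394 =48788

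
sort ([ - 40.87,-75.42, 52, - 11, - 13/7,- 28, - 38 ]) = [ - 75.42, - 40.87,-38, - 28,- 11,-13/7, 52 ]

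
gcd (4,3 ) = 1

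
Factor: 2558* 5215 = 2^1*5^1*7^1 * 149^1*1279^1 = 13339970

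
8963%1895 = 1383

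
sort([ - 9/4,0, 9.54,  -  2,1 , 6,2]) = [ - 9/4, - 2, 0,1, 2,6,9.54 ]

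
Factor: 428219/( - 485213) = - 11^2*467^ ( - 1 )*1039^( - 1)*3539^1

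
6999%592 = 487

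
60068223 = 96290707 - 36222484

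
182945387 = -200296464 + 383241851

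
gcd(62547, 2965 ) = 1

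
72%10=2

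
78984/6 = 13164 = 13164.00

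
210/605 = 42/121=0.35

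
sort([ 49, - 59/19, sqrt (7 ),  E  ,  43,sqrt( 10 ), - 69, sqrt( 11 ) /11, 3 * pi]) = [ - 69, - 59/19,  sqrt(11)/11,sqrt(7),E,sqrt(10 ),3*pi , 43,  49 ] 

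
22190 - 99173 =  - 76983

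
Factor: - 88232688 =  - 2^4*3^2*612727^1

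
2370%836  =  698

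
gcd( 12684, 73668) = 84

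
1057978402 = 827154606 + 230823796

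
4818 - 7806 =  - 2988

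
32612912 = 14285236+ 18327676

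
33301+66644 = 99945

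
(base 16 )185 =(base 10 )389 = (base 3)112102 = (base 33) bq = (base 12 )285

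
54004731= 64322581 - 10317850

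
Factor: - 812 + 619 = -193^1  =  - 193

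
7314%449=130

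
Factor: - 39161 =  - 39161^1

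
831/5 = 831/5 = 166.20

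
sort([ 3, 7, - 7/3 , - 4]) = [ - 4,-7/3 , 3,7]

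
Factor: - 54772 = -2^2*13693^1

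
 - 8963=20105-29068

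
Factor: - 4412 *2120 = -2^5*5^1 * 53^1*1103^1=- 9353440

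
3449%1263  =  923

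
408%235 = 173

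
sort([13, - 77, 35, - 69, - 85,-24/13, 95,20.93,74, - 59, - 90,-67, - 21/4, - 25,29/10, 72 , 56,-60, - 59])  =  [- 90,-85, - 77, -69,  -  67,- 60, - 59, - 59, - 25,-21/4, - 24/13, 29/10,  13, 20.93,35, 56,72, 74,95]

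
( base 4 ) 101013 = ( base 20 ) 2EF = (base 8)2107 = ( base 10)1095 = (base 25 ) 1IK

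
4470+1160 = 5630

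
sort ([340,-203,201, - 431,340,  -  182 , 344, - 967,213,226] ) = [ - 967, - 431, - 203, - 182,201,213,226,340,340,344]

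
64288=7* 9184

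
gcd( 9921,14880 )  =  3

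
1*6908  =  6908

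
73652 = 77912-4260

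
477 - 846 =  - 369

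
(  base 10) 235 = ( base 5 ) 1420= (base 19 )C7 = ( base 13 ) 151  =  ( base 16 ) EB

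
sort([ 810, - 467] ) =[-467, 810 ]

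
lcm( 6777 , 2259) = 6777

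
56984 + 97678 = 154662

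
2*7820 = 15640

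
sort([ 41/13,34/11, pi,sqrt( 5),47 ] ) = [ sqrt (5),  34/11, pi, 41/13, 47]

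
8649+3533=12182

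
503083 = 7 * 71869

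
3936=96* 41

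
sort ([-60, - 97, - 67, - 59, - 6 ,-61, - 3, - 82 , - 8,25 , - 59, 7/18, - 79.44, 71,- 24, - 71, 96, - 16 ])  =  [ - 97,-82 , - 79.44, - 71, - 67, - 61,-60, - 59, - 59, - 24,-16, - 8, - 6, - 3,7/18, 25, 71,96 ] 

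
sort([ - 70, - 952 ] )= [ - 952,  -  70 ] 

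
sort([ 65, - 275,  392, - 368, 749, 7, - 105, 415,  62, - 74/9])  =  [  -  368, - 275, -105, - 74/9, 7, 62,65, 392, 415,  749 ] 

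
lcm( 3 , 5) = 15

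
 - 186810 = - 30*6227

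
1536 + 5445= 6981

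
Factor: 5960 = 2^3*5^1*149^1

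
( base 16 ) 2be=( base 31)MK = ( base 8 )1276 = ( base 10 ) 702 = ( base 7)2022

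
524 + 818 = 1342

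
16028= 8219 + 7809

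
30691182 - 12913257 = 17777925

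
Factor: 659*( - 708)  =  -466572 = - 2^2*3^1*59^1*659^1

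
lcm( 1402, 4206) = 4206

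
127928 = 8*15991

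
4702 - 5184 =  - 482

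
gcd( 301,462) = 7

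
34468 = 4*8617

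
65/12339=65/12339 = 0.01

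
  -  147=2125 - 2272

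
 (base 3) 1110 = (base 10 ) 39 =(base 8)47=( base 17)25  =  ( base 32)17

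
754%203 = 145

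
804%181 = 80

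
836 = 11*76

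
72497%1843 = 620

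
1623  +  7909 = 9532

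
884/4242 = 442/2121  =  0.21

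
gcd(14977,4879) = 17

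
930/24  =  38 + 3/4 = 38.75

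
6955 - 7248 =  - 293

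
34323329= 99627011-65303682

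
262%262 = 0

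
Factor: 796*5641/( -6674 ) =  - 2^1* 47^( - 1 )* 71^( - 1 ) *199^1  *  5641^1 = -2245118/3337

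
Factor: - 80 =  - 2^4*5^1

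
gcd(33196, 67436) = 4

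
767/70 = 767/70 = 10.96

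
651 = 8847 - 8196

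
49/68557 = 49/68557  =  0.00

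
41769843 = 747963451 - 706193608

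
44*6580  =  289520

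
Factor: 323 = 17^1* 19^1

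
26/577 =26/577 = 0.05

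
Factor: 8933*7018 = 62691794 =2^1*11^2*29^1 * 8933^1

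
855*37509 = 32070195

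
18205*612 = 11141460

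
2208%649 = 261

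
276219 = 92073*3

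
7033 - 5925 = 1108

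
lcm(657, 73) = 657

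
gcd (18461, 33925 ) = 1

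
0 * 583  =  0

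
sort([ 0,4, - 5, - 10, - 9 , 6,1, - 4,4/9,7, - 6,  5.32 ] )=[- 10, - 9, - 6 , - 5, - 4, 0,4/9, 1, 4 , 5.32, 6,7] 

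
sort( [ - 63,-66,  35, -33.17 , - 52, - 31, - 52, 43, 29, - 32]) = [  -  66, - 63,  -  52, - 52, - 33.17, - 32,-31, 29, 35,43 ]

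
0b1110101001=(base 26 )1a1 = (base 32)t9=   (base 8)1651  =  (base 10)937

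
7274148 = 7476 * 973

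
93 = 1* 93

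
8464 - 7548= 916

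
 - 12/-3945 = 4/1315 = 0.00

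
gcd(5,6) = 1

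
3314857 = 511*6487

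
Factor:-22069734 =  - 2^1*3^1 * 3678289^1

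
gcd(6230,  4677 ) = 1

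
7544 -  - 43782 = 51326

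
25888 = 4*6472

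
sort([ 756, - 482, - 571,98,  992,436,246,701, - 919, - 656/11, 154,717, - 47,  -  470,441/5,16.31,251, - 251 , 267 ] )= [ - 919, - 571,-482,-470,  -  251, - 656/11,-47,16.31,441/5,98, 154,246,251, 267 , 436, 701,717,756,992]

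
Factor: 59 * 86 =5074 = 2^1 * 43^1*59^1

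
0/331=0 = 0.00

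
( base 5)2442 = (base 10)372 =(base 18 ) 12C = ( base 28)D8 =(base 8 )564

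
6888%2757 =1374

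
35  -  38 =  - 3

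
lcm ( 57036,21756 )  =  2110332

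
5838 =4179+1659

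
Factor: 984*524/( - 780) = - 42968/65 = - 2^3*5^ (-1)*13^( - 1 )*41^1*131^1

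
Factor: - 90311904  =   - 2^5*3^2*313583^1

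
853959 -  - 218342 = 1072301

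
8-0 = 8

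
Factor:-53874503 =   -  53874503^1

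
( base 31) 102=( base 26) 1b1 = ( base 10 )963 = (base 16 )3C3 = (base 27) 18I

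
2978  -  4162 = -1184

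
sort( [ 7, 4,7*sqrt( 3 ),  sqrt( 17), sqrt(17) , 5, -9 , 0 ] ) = [ - 9, 0, 4,sqrt( 17 ), sqrt( 17), 5, 7, 7*sqrt(3)]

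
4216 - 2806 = 1410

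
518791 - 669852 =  - 151061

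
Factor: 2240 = 2^6 * 5^1 * 7^1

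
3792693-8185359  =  -4392666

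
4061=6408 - 2347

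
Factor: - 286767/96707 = - 3^3*19^1*173^( - 1 ) = - 513/173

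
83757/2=41878+1/2=   41878.50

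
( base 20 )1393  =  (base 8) 22247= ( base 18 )1ah5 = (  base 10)9383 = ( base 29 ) B4G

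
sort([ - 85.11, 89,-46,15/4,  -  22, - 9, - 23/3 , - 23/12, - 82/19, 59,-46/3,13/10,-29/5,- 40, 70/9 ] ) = [ - 85.11, - 46, - 40,-22 , - 46/3  , - 9, - 23/3, - 29/5,- 82/19,-23/12, 13/10, 15/4, 70/9, 59,89] 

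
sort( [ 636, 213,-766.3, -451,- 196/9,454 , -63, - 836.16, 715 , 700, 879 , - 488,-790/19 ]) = [ - 836.16 ,  -  766.3,-488, - 451 , -63, - 790/19, - 196/9,213 , 454, 636,700,  715, 879 ]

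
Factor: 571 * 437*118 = 2^1*19^1 * 23^1*59^1*571^1 = 29444186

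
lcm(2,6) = 6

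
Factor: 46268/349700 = 5^( - 2)*13^( - 1)*43^1 = 43/325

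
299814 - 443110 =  - 143296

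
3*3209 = 9627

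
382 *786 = 300252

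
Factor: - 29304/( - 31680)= 2^( - 3) * 5^ ( - 1)*37^1 =37/40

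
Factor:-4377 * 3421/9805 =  - 14973717/9805 = - 3^1 * 5^(  -  1)* 11^1*37^( - 1)*53^(  -  1)*311^1*1459^1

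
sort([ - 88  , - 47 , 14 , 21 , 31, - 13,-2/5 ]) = [ - 88, - 47, - 13, - 2/5, 14 , 21,31]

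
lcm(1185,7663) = 114945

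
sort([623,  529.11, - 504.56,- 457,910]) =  [ -504.56,-457,529.11,623,910 ] 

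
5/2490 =1/498 =0.00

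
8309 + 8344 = 16653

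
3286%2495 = 791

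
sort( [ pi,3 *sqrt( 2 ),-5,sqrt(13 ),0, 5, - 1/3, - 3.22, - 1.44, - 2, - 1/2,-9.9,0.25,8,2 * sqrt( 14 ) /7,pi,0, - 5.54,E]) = [ - 9.9, - 5.54, - 5, - 3.22, - 2, - 1.44, - 1/2, - 1/3, 0,0,0.25,2*sqrt( 14) /7,E,pi, pi , sqrt( 13), 3 * sqrt ( 2), 5,  8 ] 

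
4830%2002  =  826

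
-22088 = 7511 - 29599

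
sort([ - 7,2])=[ - 7,2]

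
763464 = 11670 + 751794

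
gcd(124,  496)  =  124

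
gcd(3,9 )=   3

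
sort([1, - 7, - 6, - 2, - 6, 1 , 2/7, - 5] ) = [ - 7,  -  6,- 6, - 5, - 2,2/7, 1,1]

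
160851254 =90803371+70047883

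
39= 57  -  18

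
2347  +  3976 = 6323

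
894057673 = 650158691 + 243898982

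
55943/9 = 6215 + 8/9 =6215.89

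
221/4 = 221/4 = 55.25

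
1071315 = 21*51015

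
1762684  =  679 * 2596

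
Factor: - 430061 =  - 430061^1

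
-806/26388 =  -  1 + 12791/13194 = - 0.03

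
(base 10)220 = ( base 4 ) 3130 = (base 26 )8c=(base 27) 84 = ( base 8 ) 334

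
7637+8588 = 16225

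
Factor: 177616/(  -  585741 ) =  - 2^4*3^( - 1)*13^( - 1)*17^1*23^( - 1 )= - 272/897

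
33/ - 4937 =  - 33/4937 = - 0.01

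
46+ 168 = 214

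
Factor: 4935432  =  2^3*3^1*23^1* 8941^1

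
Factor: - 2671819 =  - 2671819^1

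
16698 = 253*66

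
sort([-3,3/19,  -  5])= [-5, - 3, 3/19 ] 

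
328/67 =4+60/67 = 4.90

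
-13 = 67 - 80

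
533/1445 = 533/1445  =  0.37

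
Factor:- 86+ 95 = 3^2 = 9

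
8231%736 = 135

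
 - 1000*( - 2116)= 2116000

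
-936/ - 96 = 9  +  3/4 = 9.75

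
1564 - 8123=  - 6559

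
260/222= 130/111 = 1.17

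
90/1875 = 6/125 = 0.05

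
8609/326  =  26 + 133/326= 26.41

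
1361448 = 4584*297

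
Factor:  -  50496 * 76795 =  - 3877840320 = - 2^6*3^1*5^1  *  263^1*15359^1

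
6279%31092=6279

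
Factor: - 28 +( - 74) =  - 2^1*3^1*17^1  =  - 102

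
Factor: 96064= 2^6*19^1 * 79^1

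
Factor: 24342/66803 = 2^1 * 3^1*11^( - 1)*4057^1*6073^( - 1) 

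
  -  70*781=-54670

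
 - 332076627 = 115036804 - 447113431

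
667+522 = 1189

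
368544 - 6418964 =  - 6050420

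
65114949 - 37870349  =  27244600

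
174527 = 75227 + 99300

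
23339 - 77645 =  - 54306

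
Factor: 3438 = 2^1*3^2*191^1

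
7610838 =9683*786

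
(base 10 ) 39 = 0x27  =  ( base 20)1J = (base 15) 29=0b100111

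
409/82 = 4  +  81/82=4.99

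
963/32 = 963/32  =  30.09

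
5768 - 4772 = 996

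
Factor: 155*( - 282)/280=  - 4371/28= - 2^(  -  2)*3^1*7^(  -  1)*31^1*47^1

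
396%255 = 141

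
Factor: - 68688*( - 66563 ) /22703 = 4572079344/22703 =2^4*3^4 * 7^1 * 37^1*53^1* 73^( - 1 )*257^1 * 311^(  -  1 ) 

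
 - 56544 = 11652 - 68196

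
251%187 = 64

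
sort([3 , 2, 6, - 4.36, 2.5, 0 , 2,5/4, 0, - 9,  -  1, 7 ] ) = [-9,-4.36,-1,0 , 0,5/4, 2,2 , 2.5 , 3, 6,7 ]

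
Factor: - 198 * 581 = - 2^1*3^2* 7^1 * 11^1 * 83^1 = -  115038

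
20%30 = 20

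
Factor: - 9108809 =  - 19^1*139^1*3449^1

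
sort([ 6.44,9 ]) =[ 6.44,9]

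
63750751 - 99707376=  - 35956625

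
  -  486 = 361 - 847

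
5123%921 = 518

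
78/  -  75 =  - 26/25 = - 1.04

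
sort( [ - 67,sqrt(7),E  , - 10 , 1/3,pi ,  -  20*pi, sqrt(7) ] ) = [-67, - 20*pi, - 10, 1/3, sqrt(7),  sqrt( 7 ) , E,pi] 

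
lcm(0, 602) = 0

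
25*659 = 16475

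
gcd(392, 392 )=392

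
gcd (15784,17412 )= 4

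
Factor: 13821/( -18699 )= -17/23 =- 17^1*23^(-1 )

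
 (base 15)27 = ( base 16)25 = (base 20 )1H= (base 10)37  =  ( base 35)12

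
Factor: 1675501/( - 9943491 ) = -3^(-1 )*29^ ( - 1 )*37^(  -  1 ) *103^1*3089^(-1 ) * 16267^1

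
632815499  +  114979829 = 747795328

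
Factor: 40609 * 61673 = 40609^1 * 61673^1=2504478857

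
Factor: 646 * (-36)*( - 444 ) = 2^5*3^3*17^1*19^1 * 37^1 = 10325664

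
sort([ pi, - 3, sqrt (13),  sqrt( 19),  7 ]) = [ - 3,pi, sqrt(13),sqrt( 19),7 ]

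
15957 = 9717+6240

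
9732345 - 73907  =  9658438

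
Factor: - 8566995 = - 3^1 * 5^1*571133^1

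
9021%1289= 1287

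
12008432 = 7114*1688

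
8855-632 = 8223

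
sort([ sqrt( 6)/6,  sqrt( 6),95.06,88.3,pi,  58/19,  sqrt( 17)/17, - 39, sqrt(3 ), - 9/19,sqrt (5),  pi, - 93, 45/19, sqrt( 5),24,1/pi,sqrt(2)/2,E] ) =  [ - 93, - 39,-9/19, sqrt( 17)/17, 1/pi, sqrt(6 )/6, sqrt(2 )/2,sqrt(3),  sqrt( 5),  sqrt( 5), 45/19,sqrt( 6),E,  58/19, pi,pi, 24,88.3, 95.06 ]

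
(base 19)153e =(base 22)i11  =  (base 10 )8735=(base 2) 10001000011111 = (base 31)92O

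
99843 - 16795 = 83048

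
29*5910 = 171390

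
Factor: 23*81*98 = 2^1* 3^4* 7^2 * 23^1=182574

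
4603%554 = 171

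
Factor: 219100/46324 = 5^2 * 7^1 * 37^( - 1 ) = 175/37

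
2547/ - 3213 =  -1 + 74/357 = - 0.79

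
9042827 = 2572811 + 6470016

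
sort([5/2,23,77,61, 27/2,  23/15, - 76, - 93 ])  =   [ - 93, -76,23/15,5/2,27/2,23,  61,77]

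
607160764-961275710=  - 354114946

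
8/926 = 4/463 = 0.01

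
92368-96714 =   -  4346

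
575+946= 1521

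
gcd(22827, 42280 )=7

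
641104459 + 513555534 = 1154659993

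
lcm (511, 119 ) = 8687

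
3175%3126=49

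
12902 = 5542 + 7360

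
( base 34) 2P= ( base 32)2T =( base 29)36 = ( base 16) 5d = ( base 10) 93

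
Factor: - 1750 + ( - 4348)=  - 2^1 * 3049^1 = -6098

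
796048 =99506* 8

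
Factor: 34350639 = 3^1*11450213^1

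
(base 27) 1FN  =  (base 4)102011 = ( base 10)1157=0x485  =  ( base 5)14112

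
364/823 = 364/823 = 0.44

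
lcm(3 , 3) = 3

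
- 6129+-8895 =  -15024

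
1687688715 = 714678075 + 973010640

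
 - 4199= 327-4526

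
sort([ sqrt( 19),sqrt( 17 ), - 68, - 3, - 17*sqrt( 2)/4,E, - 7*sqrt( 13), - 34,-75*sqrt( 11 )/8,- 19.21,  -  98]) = [ - 98, - 68,-34, - 75*sqrt( 11)/8, - 7*sqrt(13 ),-19.21, - 17*sqrt (2 )/4, - 3,E  ,  sqrt(17 ), sqrt( 19) ] 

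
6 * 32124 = 192744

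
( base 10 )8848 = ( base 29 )af3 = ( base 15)294D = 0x2290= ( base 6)104544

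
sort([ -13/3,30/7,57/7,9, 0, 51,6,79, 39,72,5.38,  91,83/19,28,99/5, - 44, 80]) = [ -44, - 13/3,0,30/7,83/19,5.38, 6,  57/7,9,  99/5,28,39, 51,  72, 79, 80,91 ]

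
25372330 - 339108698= - 313736368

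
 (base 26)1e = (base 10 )40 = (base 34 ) 16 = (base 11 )37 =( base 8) 50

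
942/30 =157/5= 31.40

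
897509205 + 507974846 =1405484051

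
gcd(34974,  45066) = 174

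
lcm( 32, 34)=544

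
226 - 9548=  - 9322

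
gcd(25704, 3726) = 54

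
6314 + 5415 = 11729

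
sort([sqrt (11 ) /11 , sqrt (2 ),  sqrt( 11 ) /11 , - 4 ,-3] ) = [ - 4,  -  3,  sqrt(11 )/11,  sqrt( 11 ) /11,  sqrt (2 )] 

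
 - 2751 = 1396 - 4147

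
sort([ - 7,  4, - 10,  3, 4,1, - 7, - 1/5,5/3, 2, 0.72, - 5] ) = [ - 10, - 7,  -  7, - 5, -1/5 , 0.72, 1, 5/3,2, 3, 4,  4]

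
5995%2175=1645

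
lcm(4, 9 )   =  36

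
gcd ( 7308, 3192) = 84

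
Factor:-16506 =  - 2^1 *3^2*7^1*131^1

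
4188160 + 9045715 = 13233875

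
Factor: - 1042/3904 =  - 2^(  -  5 )*61^(  -  1)*521^1 = -521/1952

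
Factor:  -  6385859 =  - 6385859^1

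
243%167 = 76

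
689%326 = 37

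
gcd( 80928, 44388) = 36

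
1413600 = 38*37200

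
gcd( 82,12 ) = 2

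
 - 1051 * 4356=- 4578156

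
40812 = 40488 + 324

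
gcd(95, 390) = 5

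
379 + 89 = 468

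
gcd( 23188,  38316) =124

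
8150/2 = 4075 = 4075.00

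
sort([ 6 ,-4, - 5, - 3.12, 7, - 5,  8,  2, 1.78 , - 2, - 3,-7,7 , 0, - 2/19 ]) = [ - 7, - 5, - 5, - 4, - 3.12, - 3,-2, - 2/19,0,1.78,2,6,7,7,8 ]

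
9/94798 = 9/94798 =0.00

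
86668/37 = 86668/37 = 2342.38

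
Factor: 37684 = 2^2 *9421^1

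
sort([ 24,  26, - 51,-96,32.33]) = [-96 ,  -  51,24,26,32.33] 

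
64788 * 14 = 907032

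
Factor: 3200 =2^7*5^2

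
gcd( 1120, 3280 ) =80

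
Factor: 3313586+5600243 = 8913829 =401^1*22229^1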